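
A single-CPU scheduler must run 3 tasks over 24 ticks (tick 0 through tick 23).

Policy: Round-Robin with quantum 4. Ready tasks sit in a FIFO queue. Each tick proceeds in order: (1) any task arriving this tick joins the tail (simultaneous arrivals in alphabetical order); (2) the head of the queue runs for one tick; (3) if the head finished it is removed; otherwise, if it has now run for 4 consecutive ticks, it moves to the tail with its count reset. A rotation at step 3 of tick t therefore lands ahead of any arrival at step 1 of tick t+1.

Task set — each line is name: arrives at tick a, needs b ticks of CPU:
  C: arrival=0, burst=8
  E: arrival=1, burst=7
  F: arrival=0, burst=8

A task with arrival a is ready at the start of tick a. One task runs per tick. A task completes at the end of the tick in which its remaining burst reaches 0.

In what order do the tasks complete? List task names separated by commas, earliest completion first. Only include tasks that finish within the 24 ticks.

completion order = C, F, E

t=0: queue=[C,F] q_used=0 → run C
t=1: queue=[C,F,E] q_used=1 → run C
t=2: queue=[C,F,E] q_used=2 → run C
t=3: queue=[C,F,E] q_used=3 → run C
t=4: queue=[F,E,C] q_used=0 → run F
t=5: queue=[F,E,C] q_used=1 → run F
t=6: queue=[F,E,C] q_used=2 → run F
t=7: queue=[F,E,C] q_used=3 → run F
t=8: queue=[E,C,F] q_used=0 → run E
t=9: queue=[E,C,F] q_used=1 → run E
t=10: queue=[E,C,F] q_used=2 → run E
t=11: queue=[E,C,F] q_used=3 → run E
t=12: queue=[C,F,E] q_used=0 → run C
t=13: queue=[C,F,E] q_used=1 → run C
t=14: queue=[C,F,E] q_used=2 → run C
t=15: queue=[C,F,E] q_used=3 → run C
t=16: queue=[F,E] q_used=0 → run F
t=17: queue=[F,E] q_used=1 → run F
t=18: queue=[F,E] q_used=2 → run F
t=19: queue=[F,E] q_used=3 → run F
t=20: queue=[E] q_used=0 → run E
t=21: queue=[E] q_used=1 → run E
t=22: queue=[E] q_used=2 → run E
t=23: (idle)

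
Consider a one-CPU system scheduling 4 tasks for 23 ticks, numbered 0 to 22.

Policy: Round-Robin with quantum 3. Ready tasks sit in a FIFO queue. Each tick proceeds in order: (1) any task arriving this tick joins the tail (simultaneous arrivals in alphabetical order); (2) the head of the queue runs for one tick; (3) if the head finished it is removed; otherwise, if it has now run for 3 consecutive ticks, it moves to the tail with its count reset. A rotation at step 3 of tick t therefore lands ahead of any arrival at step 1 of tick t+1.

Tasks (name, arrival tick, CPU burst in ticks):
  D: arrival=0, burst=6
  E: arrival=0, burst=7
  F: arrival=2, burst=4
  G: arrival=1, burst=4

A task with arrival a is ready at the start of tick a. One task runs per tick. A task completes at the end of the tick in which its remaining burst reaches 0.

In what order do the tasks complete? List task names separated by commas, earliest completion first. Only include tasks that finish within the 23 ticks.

t=0: queue=[D,E] q_used=0 → run D
t=1: queue=[D,E,G] q_used=1 → run D
t=2: queue=[D,E,G,F] q_used=2 → run D
t=3: queue=[E,G,F,D] q_used=0 → run E
t=4: queue=[E,G,F,D] q_used=1 → run E
t=5: queue=[E,G,F,D] q_used=2 → run E
t=6: queue=[G,F,D,E] q_used=0 → run G
t=7: queue=[G,F,D,E] q_used=1 → run G
t=8: queue=[G,F,D,E] q_used=2 → run G
t=9: queue=[F,D,E,G] q_used=0 → run F
t=10: queue=[F,D,E,G] q_used=1 → run F
t=11: queue=[F,D,E,G] q_used=2 → run F
t=12: queue=[D,E,G,F] q_used=0 → run D
t=13: queue=[D,E,G,F] q_used=1 → run D
t=14: queue=[D,E,G,F] q_used=2 → run D
t=15: queue=[E,G,F] q_used=0 → run E
t=16: queue=[E,G,F] q_used=1 → run E
t=17: queue=[E,G,F] q_used=2 → run E
t=18: queue=[G,F,E] q_used=0 → run G
t=19: queue=[F,E] q_used=0 → run F
t=20: queue=[E] q_used=0 → run E
t=21: (idle)
t=22: (idle)

completion order = D, G, F, E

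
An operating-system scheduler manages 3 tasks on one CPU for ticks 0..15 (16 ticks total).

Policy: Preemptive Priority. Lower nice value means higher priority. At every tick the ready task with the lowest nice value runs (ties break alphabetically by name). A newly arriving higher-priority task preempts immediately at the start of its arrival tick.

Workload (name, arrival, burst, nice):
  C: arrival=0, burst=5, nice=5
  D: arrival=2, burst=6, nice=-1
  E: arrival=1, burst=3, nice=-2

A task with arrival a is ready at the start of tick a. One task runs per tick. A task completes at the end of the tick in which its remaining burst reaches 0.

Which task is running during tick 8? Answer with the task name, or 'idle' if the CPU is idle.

t=0: ready={C} → run C
t=1: ready={C,E} → run E
t=2: ready={C,D,E} → run E
t=3: ready={C,D,E} → run E
t=4: ready={C,D} → run D
t=5: ready={C,D} → run D
t=6: ready={C,D} → run D
t=7: ready={C,D} → run D
t=8: ready={C,D} → run D
t=9: ready={C,D} → run D
t=10: ready={C} → run C
t=11: ready={C} → run C
t=12: ready={C} → run C
t=13: ready={C} → run C
t=14: (idle)
t=15: (idle)

running at tick 8 = D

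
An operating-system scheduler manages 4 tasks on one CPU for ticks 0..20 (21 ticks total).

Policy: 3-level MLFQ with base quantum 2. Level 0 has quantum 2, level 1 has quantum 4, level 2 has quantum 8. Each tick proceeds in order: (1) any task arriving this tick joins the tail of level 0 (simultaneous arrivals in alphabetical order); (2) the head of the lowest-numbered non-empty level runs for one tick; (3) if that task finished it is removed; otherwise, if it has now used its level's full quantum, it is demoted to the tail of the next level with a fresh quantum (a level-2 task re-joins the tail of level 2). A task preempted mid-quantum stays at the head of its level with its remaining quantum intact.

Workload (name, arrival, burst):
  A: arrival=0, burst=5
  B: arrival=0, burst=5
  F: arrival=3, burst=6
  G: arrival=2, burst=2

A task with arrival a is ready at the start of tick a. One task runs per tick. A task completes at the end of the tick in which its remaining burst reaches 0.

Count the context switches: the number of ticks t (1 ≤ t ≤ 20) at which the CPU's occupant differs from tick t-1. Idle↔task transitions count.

t=0: L0/L1/L2 = AB/-/- → run A
t=1: L0/L1/L2 = AB/-/- → run A
t=2: L0/L1/L2 = BG/A/- → run B
t=3: L0/L1/L2 = BGF/A/- → run B
t=4: L0/L1/L2 = GF/AB/- → run G
t=5: L0/L1/L2 = GF/AB/- → run G
t=6: L0/L1/L2 = F/AB/- → run F
t=7: L0/L1/L2 = F/AB/- → run F
t=8: L0/L1/L2 = -/ABF/- → run A
t=9: L0/L1/L2 = -/ABF/- → run A
t=10: L0/L1/L2 = -/ABF/- → run A
t=11: L0/L1/L2 = -/BF/- → run B
t=12: L0/L1/L2 = -/BF/- → run B
t=13: L0/L1/L2 = -/BF/- → run B
t=14: L0/L1/L2 = -/F/- → run F
t=15: L0/L1/L2 = -/F/- → run F
t=16: L0/L1/L2 = -/F/- → run F
t=17: L0/L1/L2 = -/F/- → run F
t=18: (idle)
t=19: (idle)
t=20: (idle)

context switches = 7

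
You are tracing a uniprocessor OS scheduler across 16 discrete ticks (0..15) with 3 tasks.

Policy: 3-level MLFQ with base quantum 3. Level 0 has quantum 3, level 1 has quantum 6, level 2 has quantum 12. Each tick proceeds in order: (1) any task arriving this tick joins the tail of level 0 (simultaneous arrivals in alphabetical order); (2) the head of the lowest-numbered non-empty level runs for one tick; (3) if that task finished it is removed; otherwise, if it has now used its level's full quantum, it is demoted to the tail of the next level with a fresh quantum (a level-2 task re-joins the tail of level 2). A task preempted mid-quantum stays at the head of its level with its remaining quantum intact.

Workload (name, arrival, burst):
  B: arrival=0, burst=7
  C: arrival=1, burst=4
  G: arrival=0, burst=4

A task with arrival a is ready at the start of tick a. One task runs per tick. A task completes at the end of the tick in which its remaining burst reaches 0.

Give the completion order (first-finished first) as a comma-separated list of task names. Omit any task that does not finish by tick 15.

t=0: L0/L1/L2 = BG/-/- → run B
t=1: L0/L1/L2 = BGC/-/- → run B
t=2: L0/L1/L2 = BGC/-/- → run B
t=3: L0/L1/L2 = GC/B/- → run G
t=4: L0/L1/L2 = GC/B/- → run G
t=5: L0/L1/L2 = GC/B/- → run G
t=6: L0/L1/L2 = C/BG/- → run C
t=7: L0/L1/L2 = C/BG/- → run C
t=8: L0/L1/L2 = C/BG/- → run C
t=9: L0/L1/L2 = -/BGC/- → run B
t=10: L0/L1/L2 = -/BGC/- → run B
t=11: L0/L1/L2 = -/BGC/- → run B
t=12: L0/L1/L2 = -/BGC/- → run B
t=13: L0/L1/L2 = -/GC/- → run G
t=14: L0/L1/L2 = -/C/- → run C
t=15: (idle)

completion order = B, G, C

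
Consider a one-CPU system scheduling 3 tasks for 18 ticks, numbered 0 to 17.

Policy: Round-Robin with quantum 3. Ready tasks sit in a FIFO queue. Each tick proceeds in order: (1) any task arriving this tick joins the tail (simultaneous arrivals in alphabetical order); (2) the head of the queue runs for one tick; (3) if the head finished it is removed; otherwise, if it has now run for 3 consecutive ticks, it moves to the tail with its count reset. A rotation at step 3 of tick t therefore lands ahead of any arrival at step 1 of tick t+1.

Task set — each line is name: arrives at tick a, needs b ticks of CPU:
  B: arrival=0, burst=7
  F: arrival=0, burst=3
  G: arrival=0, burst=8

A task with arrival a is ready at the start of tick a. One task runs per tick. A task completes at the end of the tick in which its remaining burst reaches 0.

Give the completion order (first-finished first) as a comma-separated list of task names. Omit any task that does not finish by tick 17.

t=0: queue=[B,F,G] q_used=0 → run B
t=1: queue=[B,F,G] q_used=1 → run B
t=2: queue=[B,F,G] q_used=2 → run B
t=3: queue=[F,G,B] q_used=0 → run F
t=4: queue=[F,G,B] q_used=1 → run F
t=5: queue=[F,G,B] q_used=2 → run F
t=6: queue=[G,B] q_used=0 → run G
t=7: queue=[G,B] q_used=1 → run G
t=8: queue=[G,B] q_used=2 → run G
t=9: queue=[B,G] q_used=0 → run B
t=10: queue=[B,G] q_used=1 → run B
t=11: queue=[B,G] q_used=2 → run B
t=12: queue=[G,B] q_used=0 → run G
t=13: queue=[G,B] q_used=1 → run G
t=14: queue=[G,B] q_used=2 → run G
t=15: queue=[B,G] q_used=0 → run B
t=16: queue=[G] q_used=0 → run G
t=17: queue=[G] q_used=1 → run G

completion order = F, B, G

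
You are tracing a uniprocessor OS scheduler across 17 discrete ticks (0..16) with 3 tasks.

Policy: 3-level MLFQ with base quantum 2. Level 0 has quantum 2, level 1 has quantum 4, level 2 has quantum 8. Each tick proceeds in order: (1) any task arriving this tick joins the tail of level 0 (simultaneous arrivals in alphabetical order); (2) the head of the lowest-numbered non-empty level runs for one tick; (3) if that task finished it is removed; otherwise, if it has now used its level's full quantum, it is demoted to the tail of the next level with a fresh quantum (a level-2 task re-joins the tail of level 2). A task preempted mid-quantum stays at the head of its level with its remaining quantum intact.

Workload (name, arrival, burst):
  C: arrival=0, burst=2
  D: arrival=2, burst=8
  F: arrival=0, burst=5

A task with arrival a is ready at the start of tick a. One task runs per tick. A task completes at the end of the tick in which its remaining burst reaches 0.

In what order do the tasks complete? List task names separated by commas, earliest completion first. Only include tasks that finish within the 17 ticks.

t=0: L0/L1/L2 = CF/-/- → run C
t=1: L0/L1/L2 = CF/-/- → run C
t=2: L0/L1/L2 = FD/-/- → run F
t=3: L0/L1/L2 = FD/-/- → run F
t=4: L0/L1/L2 = D/F/- → run D
t=5: L0/L1/L2 = D/F/- → run D
t=6: L0/L1/L2 = -/FD/- → run F
t=7: L0/L1/L2 = -/FD/- → run F
t=8: L0/L1/L2 = -/FD/- → run F
t=9: L0/L1/L2 = -/D/- → run D
t=10: L0/L1/L2 = -/D/- → run D
t=11: L0/L1/L2 = -/D/- → run D
t=12: L0/L1/L2 = -/D/- → run D
t=13: L0/L1/L2 = -/-/D → run D
t=14: L0/L1/L2 = -/-/D → run D
t=15: (idle)
t=16: (idle)

completion order = C, F, D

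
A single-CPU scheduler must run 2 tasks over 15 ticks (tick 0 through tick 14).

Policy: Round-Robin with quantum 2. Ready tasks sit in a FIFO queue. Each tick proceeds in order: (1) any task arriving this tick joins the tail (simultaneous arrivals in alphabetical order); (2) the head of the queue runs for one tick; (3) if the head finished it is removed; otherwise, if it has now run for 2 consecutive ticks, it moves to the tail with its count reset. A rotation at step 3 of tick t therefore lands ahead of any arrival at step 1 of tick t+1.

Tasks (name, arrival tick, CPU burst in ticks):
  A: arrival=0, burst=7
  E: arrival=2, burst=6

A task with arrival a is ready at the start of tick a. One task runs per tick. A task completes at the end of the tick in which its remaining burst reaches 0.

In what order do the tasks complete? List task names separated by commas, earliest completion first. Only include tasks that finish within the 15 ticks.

t=0: queue=[A] q_used=0 → run A
t=1: queue=[A] q_used=1 → run A
t=2: queue=[A,E] q_used=0 → run A
t=3: queue=[A,E] q_used=1 → run A
t=4: queue=[E,A] q_used=0 → run E
t=5: queue=[E,A] q_used=1 → run E
t=6: queue=[A,E] q_used=0 → run A
t=7: queue=[A,E] q_used=1 → run A
t=8: queue=[E,A] q_used=0 → run E
t=9: queue=[E,A] q_used=1 → run E
t=10: queue=[A,E] q_used=0 → run A
t=11: queue=[E] q_used=0 → run E
t=12: queue=[E] q_used=1 → run E
t=13: (idle)
t=14: (idle)

completion order = A, E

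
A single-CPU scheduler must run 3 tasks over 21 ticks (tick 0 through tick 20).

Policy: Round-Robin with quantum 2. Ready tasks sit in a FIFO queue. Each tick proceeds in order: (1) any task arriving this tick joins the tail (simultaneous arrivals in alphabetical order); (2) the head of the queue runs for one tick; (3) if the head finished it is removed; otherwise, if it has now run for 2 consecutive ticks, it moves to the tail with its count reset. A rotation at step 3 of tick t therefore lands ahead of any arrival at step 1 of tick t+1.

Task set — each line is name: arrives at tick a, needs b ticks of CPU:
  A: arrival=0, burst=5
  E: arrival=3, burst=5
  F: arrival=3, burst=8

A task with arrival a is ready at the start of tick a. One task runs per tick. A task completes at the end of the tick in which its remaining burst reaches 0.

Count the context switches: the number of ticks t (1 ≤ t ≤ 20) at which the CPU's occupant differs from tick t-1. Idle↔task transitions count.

context switches = 8

t=0: queue=[A] q_used=0 → run A
t=1: queue=[A] q_used=1 → run A
t=2: queue=[A] q_used=0 → run A
t=3: queue=[A,E,F] q_used=1 → run A
t=4: queue=[E,F,A] q_used=0 → run E
t=5: queue=[E,F,A] q_used=1 → run E
t=6: queue=[F,A,E] q_used=0 → run F
t=7: queue=[F,A,E] q_used=1 → run F
t=8: queue=[A,E,F] q_used=0 → run A
t=9: queue=[E,F] q_used=0 → run E
t=10: queue=[E,F] q_used=1 → run E
t=11: queue=[F,E] q_used=0 → run F
t=12: queue=[F,E] q_used=1 → run F
t=13: queue=[E,F] q_used=0 → run E
t=14: queue=[F] q_used=0 → run F
t=15: queue=[F] q_used=1 → run F
t=16: queue=[F] q_used=0 → run F
t=17: queue=[F] q_used=1 → run F
t=18: (idle)
t=19: (idle)
t=20: (idle)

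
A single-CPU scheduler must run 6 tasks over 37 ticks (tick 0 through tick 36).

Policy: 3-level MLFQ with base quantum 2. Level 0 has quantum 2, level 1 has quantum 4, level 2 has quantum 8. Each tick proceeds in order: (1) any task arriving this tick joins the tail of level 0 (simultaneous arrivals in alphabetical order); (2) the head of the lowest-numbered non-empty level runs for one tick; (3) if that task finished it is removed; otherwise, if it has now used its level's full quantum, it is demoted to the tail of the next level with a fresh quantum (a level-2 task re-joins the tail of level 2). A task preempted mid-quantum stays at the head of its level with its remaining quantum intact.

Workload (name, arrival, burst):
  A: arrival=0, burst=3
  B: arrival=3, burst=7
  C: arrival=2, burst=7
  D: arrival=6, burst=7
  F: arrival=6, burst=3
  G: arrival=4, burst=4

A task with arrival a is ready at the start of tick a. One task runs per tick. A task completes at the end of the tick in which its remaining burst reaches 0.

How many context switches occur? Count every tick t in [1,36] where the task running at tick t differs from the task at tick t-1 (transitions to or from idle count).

context switches = 15

t=0: L0/L1/L2 = A/-/- → run A
t=1: L0/L1/L2 = A/-/- → run A
t=2: L0/L1/L2 = C/A/- → run C
t=3: L0/L1/L2 = CB/A/- → run C
t=4: L0/L1/L2 = BG/AC/- → run B
t=5: L0/L1/L2 = BG/AC/- → run B
t=6: L0/L1/L2 = GDF/ACB/- → run G
t=7: L0/L1/L2 = GDF/ACB/- → run G
t=8: L0/L1/L2 = DF/ACBG/- → run D
t=9: L0/L1/L2 = DF/ACBG/- → run D
t=10: L0/L1/L2 = F/ACBGD/- → run F
t=11: L0/L1/L2 = F/ACBGD/- → run F
t=12: L0/L1/L2 = -/ACBGDF/- → run A
t=13: L0/L1/L2 = -/CBGDF/- → run C
t=14: L0/L1/L2 = -/CBGDF/- → run C
t=15: L0/L1/L2 = -/CBGDF/- → run C
t=16: L0/L1/L2 = -/CBGDF/- → run C
t=17: L0/L1/L2 = -/BGDF/C → run B
t=18: L0/L1/L2 = -/BGDF/C → run B
t=19: L0/L1/L2 = -/BGDF/C → run B
t=20: L0/L1/L2 = -/BGDF/C → run B
t=21: L0/L1/L2 = -/GDF/CB → run G
t=22: L0/L1/L2 = -/GDF/CB → run G
t=23: L0/L1/L2 = -/DF/CB → run D
t=24: L0/L1/L2 = -/DF/CB → run D
t=25: L0/L1/L2 = -/DF/CB → run D
t=26: L0/L1/L2 = -/DF/CB → run D
t=27: L0/L1/L2 = -/F/CBD → run F
t=28: L0/L1/L2 = -/-/CBD → run C
t=29: L0/L1/L2 = -/-/BD → run B
t=30: L0/L1/L2 = -/-/D → run D
t=31: (idle)
t=32: (idle)
t=33: (idle)
t=34: (idle)
t=35: (idle)
t=36: (idle)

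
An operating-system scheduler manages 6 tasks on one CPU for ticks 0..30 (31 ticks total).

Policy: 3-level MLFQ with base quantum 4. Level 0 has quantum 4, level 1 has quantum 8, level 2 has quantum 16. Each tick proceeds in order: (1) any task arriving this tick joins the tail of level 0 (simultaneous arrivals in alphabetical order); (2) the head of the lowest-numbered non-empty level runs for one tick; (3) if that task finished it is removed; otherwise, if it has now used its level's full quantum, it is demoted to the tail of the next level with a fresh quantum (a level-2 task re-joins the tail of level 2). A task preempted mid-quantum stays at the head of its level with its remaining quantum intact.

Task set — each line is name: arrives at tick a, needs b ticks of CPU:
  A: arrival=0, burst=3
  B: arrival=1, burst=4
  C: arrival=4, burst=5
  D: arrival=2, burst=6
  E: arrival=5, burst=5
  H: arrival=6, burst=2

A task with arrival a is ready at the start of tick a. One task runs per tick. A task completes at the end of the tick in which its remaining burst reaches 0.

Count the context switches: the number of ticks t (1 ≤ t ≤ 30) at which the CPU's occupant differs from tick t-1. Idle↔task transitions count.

t=0: L0/L1/L2 = A/-/- → run A
t=1: L0/L1/L2 = AB/-/- → run A
t=2: L0/L1/L2 = ABD/-/- → run A
t=3: L0/L1/L2 = BD/-/- → run B
t=4: L0/L1/L2 = BDC/-/- → run B
t=5: L0/L1/L2 = BDCE/-/- → run B
t=6: L0/L1/L2 = BDCEH/-/- → run B
t=7: L0/L1/L2 = DCEH/-/- → run D
t=8: L0/L1/L2 = DCEH/-/- → run D
t=9: L0/L1/L2 = DCEH/-/- → run D
t=10: L0/L1/L2 = DCEH/-/- → run D
t=11: L0/L1/L2 = CEH/D/- → run C
t=12: L0/L1/L2 = CEH/D/- → run C
t=13: L0/L1/L2 = CEH/D/- → run C
t=14: L0/L1/L2 = CEH/D/- → run C
t=15: L0/L1/L2 = EH/DC/- → run E
t=16: L0/L1/L2 = EH/DC/- → run E
t=17: L0/L1/L2 = EH/DC/- → run E
t=18: L0/L1/L2 = EH/DC/- → run E
t=19: L0/L1/L2 = H/DCE/- → run H
t=20: L0/L1/L2 = H/DCE/- → run H
t=21: L0/L1/L2 = -/DCE/- → run D
t=22: L0/L1/L2 = -/DCE/- → run D
t=23: L0/L1/L2 = -/CE/- → run C
t=24: L0/L1/L2 = -/E/- → run E
t=25: (idle)
t=26: (idle)
t=27: (idle)
t=28: (idle)
t=29: (idle)
t=30: (idle)

context switches = 9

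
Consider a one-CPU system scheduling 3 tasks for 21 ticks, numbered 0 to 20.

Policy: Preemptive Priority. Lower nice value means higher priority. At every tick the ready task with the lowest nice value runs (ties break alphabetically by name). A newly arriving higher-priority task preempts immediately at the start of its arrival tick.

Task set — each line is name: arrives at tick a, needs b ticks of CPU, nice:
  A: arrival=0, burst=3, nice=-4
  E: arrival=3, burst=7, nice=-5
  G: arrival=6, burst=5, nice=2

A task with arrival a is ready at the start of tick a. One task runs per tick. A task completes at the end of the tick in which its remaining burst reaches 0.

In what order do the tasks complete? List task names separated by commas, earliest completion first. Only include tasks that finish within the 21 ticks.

t=0: ready={A} → run A
t=1: ready={A} → run A
t=2: ready={A} → run A
t=3: ready={E} → run E
t=4: ready={E} → run E
t=5: ready={E} → run E
t=6: ready={E,G} → run E
t=7: ready={E,G} → run E
t=8: ready={E,G} → run E
t=9: ready={E,G} → run E
t=10: ready={G} → run G
t=11: ready={G} → run G
t=12: ready={G} → run G
t=13: ready={G} → run G
t=14: ready={G} → run G
t=15: (idle)
t=16: (idle)
t=17: (idle)
t=18: (idle)
t=19: (idle)
t=20: (idle)

completion order = A, E, G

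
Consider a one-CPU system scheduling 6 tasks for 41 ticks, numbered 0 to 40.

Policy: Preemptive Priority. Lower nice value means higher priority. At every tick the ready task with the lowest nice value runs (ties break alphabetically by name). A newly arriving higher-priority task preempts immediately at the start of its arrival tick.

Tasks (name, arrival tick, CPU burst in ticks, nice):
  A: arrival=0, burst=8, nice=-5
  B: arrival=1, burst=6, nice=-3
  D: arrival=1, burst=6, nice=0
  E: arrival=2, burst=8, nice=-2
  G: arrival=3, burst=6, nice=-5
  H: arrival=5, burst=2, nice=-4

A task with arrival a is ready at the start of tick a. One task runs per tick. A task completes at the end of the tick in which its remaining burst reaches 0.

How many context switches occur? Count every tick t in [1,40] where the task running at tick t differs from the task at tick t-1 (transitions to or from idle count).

t=0: ready={A} → run A
t=1: ready={A,B,D} → run A
t=2: ready={A,B,D,E} → run A
t=3: ready={A,B,D,E,G} → run A
t=4: ready={A,B,D,E,G} → run A
t=5: ready={A,B,D,E,G,H} → run A
t=6: ready={A,B,D,E,G,H} → run A
t=7: ready={A,B,D,E,G,H} → run A
t=8: ready={B,D,E,G,H} → run G
t=9: ready={B,D,E,G,H} → run G
t=10: ready={B,D,E,G,H} → run G
t=11: ready={B,D,E,G,H} → run G
t=12: ready={B,D,E,G,H} → run G
t=13: ready={B,D,E,G,H} → run G
t=14: ready={B,D,E,H} → run H
t=15: ready={B,D,E,H} → run H
t=16: ready={B,D,E} → run B
t=17: ready={B,D,E} → run B
t=18: ready={B,D,E} → run B
t=19: ready={B,D,E} → run B
t=20: ready={B,D,E} → run B
t=21: ready={B,D,E} → run B
t=22: ready={D,E} → run E
t=23: ready={D,E} → run E
t=24: ready={D,E} → run E
t=25: ready={D,E} → run E
t=26: ready={D,E} → run E
t=27: ready={D,E} → run E
t=28: ready={D,E} → run E
t=29: ready={D,E} → run E
t=30: ready={D} → run D
t=31: ready={D} → run D
t=32: ready={D} → run D
t=33: ready={D} → run D
t=34: ready={D} → run D
t=35: ready={D} → run D
t=36: (idle)
t=37: (idle)
t=38: (idle)
t=39: (idle)
t=40: (idle)

context switches = 6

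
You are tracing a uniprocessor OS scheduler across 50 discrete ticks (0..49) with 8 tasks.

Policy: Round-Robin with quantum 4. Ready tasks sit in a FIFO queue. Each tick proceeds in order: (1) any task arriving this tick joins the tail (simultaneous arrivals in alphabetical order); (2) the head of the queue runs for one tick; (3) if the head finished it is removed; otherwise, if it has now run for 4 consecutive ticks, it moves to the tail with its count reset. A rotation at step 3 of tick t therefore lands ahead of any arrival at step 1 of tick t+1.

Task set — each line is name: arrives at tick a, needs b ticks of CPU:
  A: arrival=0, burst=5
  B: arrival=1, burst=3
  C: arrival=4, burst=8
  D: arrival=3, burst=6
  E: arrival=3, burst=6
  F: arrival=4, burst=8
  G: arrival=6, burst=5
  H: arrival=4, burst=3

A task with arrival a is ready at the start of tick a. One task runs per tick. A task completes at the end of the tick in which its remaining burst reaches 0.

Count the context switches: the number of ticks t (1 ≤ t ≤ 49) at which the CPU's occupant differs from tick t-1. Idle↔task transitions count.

context switches = 14

t=0: queue=[A] q_used=0 → run A
t=1: queue=[A,B] q_used=1 → run A
t=2: queue=[A,B] q_used=2 → run A
t=3: queue=[A,B,D,E] q_used=3 → run A
t=4: queue=[B,D,E,A,C,F,H] q_used=0 → run B
t=5: queue=[B,D,E,A,C,F,H] q_used=1 → run B
t=6: queue=[B,D,E,A,C,F,H,G] q_used=2 → run B
t=7: queue=[D,E,A,C,F,H,G] q_used=0 → run D
t=8: queue=[D,E,A,C,F,H,G] q_used=1 → run D
t=9: queue=[D,E,A,C,F,H,G] q_used=2 → run D
t=10: queue=[D,E,A,C,F,H,G] q_used=3 → run D
t=11: queue=[E,A,C,F,H,G,D] q_used=0 → run E
t=12: queue=[E,A,C,F,H,G,D] q_used=1 → run E
t=13: queue=[E,A,C,F,H,G,D] q_used=2 → run E
t=14: queue=[E,A,C,F,H,G,D] q_used=3 → run E
t=15: queue=[A,C,F,H,G,D,E] q_used=0 → run A
t=16: queue=[C,F,H,G,D,E] q_used=0 → run C
t=17: queue=[C,F,H,G,D,E] q_used=1 → run C
t=18: queue=[C,F,H,G,D,E] q_used=2 → run C
t=19: queue=[C,F,H,G,D,E] q_used=3 → run C
t=20: queue=[F,H,G,D,E,C] q_used=0 → run F
t=21: queue=[F,H,G,D,E,C] q_used=1 → run F
t=22: queue=[F,H,G,D,E,C] q_used=2 → run F
t=23: queue=[F,H,G,D,E,C] q_used=3 → run F
t=24: queue=[H,G,D,E,C,F] q_used=0 → run H
t=25: queue=[H,G,D,E,C,F] q_used=1 → run H
t=26: queue=[H,G,D,E,C,F] q_used=2 → run H
t=27: queue=[G,D,E,C,F] q_used=0 → run G
t=28: queue=[G,D,E,C,F] q_used=1 → run G
t=29: queue=[G,D,E,C,F] q_used=2 → run G
t=30: queue=[G,D,E,C,F] q_used=3 → run G
t=31: queue=[D,E,C,F,G] q_used=0 → run D
t=32: queue=[D,E,C,F,G] q_used=1 → run D
t=33: queue=[E,C,F,G] q_used=0 → run E
t=34: queue=[E,C,F,G] q_used=1 → run E
t=35: queue=[C,F,G] q_used=0 → run C
t=36: queue=[C,F,G] q_used=1 → run C
t=37: queue=[C,F,G] q_used=2 → run C
t=38: queue=[C,F,G] q_used=3 → run C
t=39: queue=[F,G] q_used=0 → run F
t=40: queue=[F,G] q_used=1 → run F
t=41: queue=[F,G] q_used=2 → run F
t=42: queue=[F,G] q_used=3 → run F
t=43: queue=[G] q_used=0 → run G
t=44: (idle)
t=45: (idle)
t=46: (idle)
t=47: (idle)
t=48: (idle)
t=49: (idle)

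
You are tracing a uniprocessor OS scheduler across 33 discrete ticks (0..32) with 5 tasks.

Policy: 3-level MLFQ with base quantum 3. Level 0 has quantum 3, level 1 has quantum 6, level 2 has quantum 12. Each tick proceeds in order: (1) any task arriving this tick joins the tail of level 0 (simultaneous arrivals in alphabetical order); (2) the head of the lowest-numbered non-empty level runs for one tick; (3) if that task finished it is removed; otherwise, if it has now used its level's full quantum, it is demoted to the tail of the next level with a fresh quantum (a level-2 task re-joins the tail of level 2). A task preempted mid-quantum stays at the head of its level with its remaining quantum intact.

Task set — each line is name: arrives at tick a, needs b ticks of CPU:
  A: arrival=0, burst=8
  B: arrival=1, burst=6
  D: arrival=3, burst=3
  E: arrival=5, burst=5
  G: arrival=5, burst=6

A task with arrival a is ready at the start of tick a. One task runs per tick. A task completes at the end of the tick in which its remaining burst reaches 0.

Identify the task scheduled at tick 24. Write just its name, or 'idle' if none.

t=0: L0/L1/L2 = A/-/- → run A
t=1: L0/L1/L2 = AB/-/- → run A
t=2: L0/L1/L2 = AB/-/- → run A
t=3: L0/L1/L2 = BD/A/- → run B
t=4: L0/L1/L2 = BD/A/- → run B
t=5: L0/L1/L2 = BDEG/A/- → run B
t=6: L0/L1/L2 = DEG/AB/- → run D
t=7: L0/L1/L2 = DEG/AB/- → run D
t=8: L0/L1/L2 = DEG/AB/- → run D
t=9: L0/L1/L2 = EG/AB/- → run E
t=10: L0/L1/L2 = EG/AB/- → run E
t=11: L0/L1/L2 = EG/AB/- → run E
t=12: L0/L1/L2 = G/ABE/- → run G
t=13: L0/L1/L2 = G/ABE/- → run G
t=14: L0/L1/L2 = G/ABE/- → run G
t=15: L0/L1/L2 = -/ABEG/- → run A
t=16: L0/L1/L2 = -/ABEG/- → run A
t=17: L0/L1/L2 = -/ABEG/- → run A
t=18: L0/L1/L2 = -/ABEG/- → run A
t=19: L0/L1/L2 = -/ABEG/- → run A
t=20: L0/L1/L2 = -/BEG/- → run B
t=21: L0/L1/L2 = -/BEG/- → run B
t=22: L0/L1/L2 = -/BEG/- → run B
t=23: L0/L1/L2 = -/EG/- → run E
t=24: L0/L1/L2 = -/EG/- → run E
t=25: L0/L1/L2 = -/G/- → run G
t=26: L0/L1/L2 = -/G/- → run G
t=27: L0/L1/L2 = -/G/- → run G
t=28: (idle)
t=29: (idle)
t=30: (idle)
t=31: (idle)
t=32: (idle)

running at tick 24 = E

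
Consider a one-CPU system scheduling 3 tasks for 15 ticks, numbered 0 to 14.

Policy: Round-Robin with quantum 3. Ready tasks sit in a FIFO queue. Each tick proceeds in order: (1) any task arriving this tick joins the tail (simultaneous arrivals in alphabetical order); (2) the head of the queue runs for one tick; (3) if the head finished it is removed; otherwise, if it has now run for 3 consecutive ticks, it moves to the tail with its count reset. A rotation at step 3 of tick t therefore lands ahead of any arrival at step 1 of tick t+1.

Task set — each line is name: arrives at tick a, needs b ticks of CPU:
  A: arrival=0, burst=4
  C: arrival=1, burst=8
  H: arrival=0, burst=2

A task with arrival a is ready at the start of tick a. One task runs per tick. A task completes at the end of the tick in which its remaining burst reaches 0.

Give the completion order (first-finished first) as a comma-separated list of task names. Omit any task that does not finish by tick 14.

completion order = H, A, C

t=0: queue=[A,H] q_used=0 → run A
t=1: queue=[A,H,C] q_used=1 → run A
t=2: queue=[A,H,C] q_used=2 → run A
t=3: queue=[H,C,A] q_used=0 → run H
t=4: queue=[H,C,A] q_used=1 → run H
t=5: queue=[C,A] q_used=0 → run C
t=6: queue=[C,A] q_used=1 → run C
t=7: queue=[C,A] q_used=2 → run C
t=8: queue=[A,C] q_used=0 → run A
t=9: queue=[C] q_used=0 → run C
t=10: queue=[C] q_used=1 → run C
t=11: queue=[C] q_used=2 → run C
t=12: queue=[C] q_used=0 → run C
t=13: queue=[C] q_used=1 → run C
t=14: (idle)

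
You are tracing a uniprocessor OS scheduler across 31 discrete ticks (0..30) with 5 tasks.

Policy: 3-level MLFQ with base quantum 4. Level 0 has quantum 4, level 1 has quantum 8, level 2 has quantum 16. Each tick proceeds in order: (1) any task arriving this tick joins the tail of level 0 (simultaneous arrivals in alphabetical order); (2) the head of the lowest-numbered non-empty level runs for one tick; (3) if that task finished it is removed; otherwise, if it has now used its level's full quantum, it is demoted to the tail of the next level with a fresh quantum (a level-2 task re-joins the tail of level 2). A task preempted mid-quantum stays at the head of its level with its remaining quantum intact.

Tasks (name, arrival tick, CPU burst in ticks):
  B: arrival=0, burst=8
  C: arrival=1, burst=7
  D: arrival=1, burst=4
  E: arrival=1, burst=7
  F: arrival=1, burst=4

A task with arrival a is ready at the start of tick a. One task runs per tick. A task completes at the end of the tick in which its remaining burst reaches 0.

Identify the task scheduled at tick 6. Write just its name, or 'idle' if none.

t=0: L0/L1/L2 = B/-/- → run B
t=1: L0/L1/L2 = BCDEF/-/- → run B
t=2: L0/L1/L2 = BCDEF/-/- → run B
t=3: L0/L1/L2 = BCDEF/-/- → run B
t=4: L0/L1/L2 = CDEF/B/- → run C
t=5: L0/L1/L2 = CDEF/B/- → run C
t=6: L0/L1/L2 = CDEF/B/- → run C
t=7: L0/L1/L2 = CDEF/B/- → run C
t=8: L0/L1/L2 = DEF/BC/- → run D
t=9: L0/L1/L2 = DEF/BC/- → run D
t=10: L0/L1/L2 = DEF/BC/- → run D
t=11: L0/L1/L2 = DEF/BC/- → run D
t=12: L0/L1/L2 = EF/BC/- → run E
t=13: L0/L1/L2 = EF/BC/- → run E
t=14: L0/L1/L2 = EF/BC/- → run E
t=15: L0/L1/L2 = EF/BC/- → run E
t=16: L0/L1/L2 = F/BCE/- → run F
t=17: L0/L1/L2 = F/BCE/- → run F
t=18: L0/L1/L2 = F/BCE/- → run F
t=19: L0/L1/L2 = F/BCE/- → run F
t=20: L0/L1/L2 = -/BCE/- → run B
t=21: L0/L1/L2 = -/BCE/- → run B
t=22: L0/L1/L2 = -/BCE/- → run B
t=23: L0/L1/L2 = -/BCE/- → run B
t=24: L0/L1/L2 = -/CE/- → run C
t=25: L0/L1/L2 = -/CE/- → run C
t=26: L0/L1/L2 = -/CE/- → run C
t=27: L0/L1/L2 = -/E/- → run E
t=28: L0/L1/L2 = -/E/- → run E
t=29: L0/L1/L2 = -/E/- → run E
t=30: (idle)

running at tick 6 = C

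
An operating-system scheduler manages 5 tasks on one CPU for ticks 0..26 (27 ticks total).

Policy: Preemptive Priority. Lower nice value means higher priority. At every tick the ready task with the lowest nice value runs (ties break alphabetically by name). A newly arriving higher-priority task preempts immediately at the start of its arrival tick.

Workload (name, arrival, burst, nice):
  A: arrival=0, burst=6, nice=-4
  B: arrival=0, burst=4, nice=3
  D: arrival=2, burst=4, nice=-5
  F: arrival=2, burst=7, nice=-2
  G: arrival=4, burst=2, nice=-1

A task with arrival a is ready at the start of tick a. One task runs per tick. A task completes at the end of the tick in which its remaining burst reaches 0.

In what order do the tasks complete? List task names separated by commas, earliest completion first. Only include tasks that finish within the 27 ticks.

completion order = D, A, F, G, B

t=0: ready={A,B} → run A
t=1: ready={A,B} → run A
t=2: ready={A,B,D,F} → run D
t=3: ready={A,B,D,F} → run D
t=4: ready={A,B,D,F,G} → run D
t=5: ready={A,B,D,F,G} → run D
t=6: ready={A,B,F,G} → run A
t=7: ready={A,B,F,G} → run A
t=8: ready={A,B,F,G} → run A
t=9: ready={A,B,F,G} → run A
t=10: ready={B,F,G} → run F
t=11: ready={B,F,G} → run F
t=12: ready={B,F,G} → run F
t=13: ready={B,F,G} → run F
t=14: ready={B,F,G} → run F
t=15: ready={B,F,G} → run F
t=16: ready={B,F,G} → run F
t=17: ready={B,G} → run G
t=18: ready={B,G} → run G
t=19: ready={B} → run B
t=20: ready={B} → run B
t=21: ready={B} → run B
t=22: ready={B} → run B
t=23: (idle)
t=24: (idle)
t=25: (idle)
t=26: (idle)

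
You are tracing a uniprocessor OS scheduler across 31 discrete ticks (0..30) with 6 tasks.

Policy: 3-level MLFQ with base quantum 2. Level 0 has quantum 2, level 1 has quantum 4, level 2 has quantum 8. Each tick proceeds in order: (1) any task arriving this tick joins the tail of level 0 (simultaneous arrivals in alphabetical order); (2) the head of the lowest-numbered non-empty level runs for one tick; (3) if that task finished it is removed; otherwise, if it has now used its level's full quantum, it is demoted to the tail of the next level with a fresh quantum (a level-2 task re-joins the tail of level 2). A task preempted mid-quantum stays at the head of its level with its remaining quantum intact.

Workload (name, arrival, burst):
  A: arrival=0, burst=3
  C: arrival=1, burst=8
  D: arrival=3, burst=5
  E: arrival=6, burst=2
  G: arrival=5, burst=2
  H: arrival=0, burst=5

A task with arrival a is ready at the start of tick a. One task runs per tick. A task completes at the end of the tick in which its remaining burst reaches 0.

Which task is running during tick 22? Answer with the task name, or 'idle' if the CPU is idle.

running at tick 22 = D

t=0: L0/L1/L2 = AH/-/- → run A
t=1: L0/L1/L2 = AHC/-/- → run A
t=2: L0/L1/L2 = HC/A/- → run H
t=3: L0/L1/L2 = HCD/A/- → run H
t=4: L0/L1/L2 = CD/AH/- → run C
t=5: L0/L1/L2 = CDG/AH/- → run C
t=6: L0/L1/L2 = DGE/AHC/- → run D
t=7: L0/L1/L2 = DGE/AHC/- → run D
t=8: L0/L1/L2 = GE/AHCD/- → run G
t=9: L0/L1/L2 = GE/AHCD/- → run G
t=10: L0/L1/L2 = E/AHCD/- → run E
t=11: L0/L1/L2 = E/AHCD/- → run E
t=12: L0/L1/L2 = -/AHCD/- → run A
t=13: L0/L1/L2 = -/HCD/- → run H
t=14: L0/L1/L2 = -/HCD/- → run H
t=15: L0/L1/L2 = -/HCD/- → run H
t=16: L0/L1/L2 = -/CD/- → run C
t=17: L0/L1/L2 = -/CD/- → run C
t=18: L0/L1/L2 = -/CD/- → run C
t=19: L0/L1/L2 = -/CD/- → run C
t=20: L0/L1/L2 = -/D/C → run D
t=21: L0/L1/L2 = -/D/C → run D
t=22: L0/L1/L2 = -/D/C → run D
t=23: L0/L1/L2 = -/-/C → run C
t=24: L0/L1/L2 = -/-/C → run C
t=25: (idle)
t=26: (idle)
t=27: (idle)
t=28: (idle)
t=29: (idle)
t=30: (idle)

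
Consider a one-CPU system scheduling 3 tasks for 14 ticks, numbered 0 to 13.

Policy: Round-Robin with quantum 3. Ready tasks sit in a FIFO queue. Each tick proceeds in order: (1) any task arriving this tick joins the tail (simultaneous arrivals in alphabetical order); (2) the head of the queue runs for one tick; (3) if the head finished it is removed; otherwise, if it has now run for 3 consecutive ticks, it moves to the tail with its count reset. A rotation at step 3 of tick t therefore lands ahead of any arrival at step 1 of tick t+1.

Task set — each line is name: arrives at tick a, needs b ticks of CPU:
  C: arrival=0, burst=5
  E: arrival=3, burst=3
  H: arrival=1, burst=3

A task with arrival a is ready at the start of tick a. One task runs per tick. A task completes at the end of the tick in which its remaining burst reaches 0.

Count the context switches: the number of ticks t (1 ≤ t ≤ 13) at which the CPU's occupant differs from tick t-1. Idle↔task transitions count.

t=0: queue=[C] q_used=0 → run C
t=1: queue=[C,H] q_used=1 → run C
t=2: queue=[C,H] q_used=2 → run C
t=3: queue=[H,C,E] q_used=0 → run H
t=4: queue=[H,C,E] q_used=1 → run H
t=5: queue=[H,C,E] q_used=2 → run H
t=6: queue=[C,E] q_used=0 → run C
t=7: queue=[C,E] q_used=1 → run C
t=8: queue=[E] q_used=0 → run E
t=9: queue=[E] q_used=1 → run E
t=10: queue=[E] q_used=2 → run E
t=11: (idle)
t=12: (idle)
t=13: (idle)

context switches = 4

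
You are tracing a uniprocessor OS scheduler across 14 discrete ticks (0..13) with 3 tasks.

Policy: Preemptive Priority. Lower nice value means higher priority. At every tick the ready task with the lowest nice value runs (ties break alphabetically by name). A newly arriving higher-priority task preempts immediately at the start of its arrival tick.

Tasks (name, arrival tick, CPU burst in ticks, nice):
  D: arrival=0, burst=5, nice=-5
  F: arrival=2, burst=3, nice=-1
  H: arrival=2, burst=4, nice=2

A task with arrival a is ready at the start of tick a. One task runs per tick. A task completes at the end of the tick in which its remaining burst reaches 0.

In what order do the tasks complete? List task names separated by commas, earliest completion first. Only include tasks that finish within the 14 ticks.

completion order = D, F, H

t=0: ready={D} → run D
t=1: ready={D} → run D
t=2: ready={D,F,H} → run D
t=3: ready={D,F,H} → run D
t=4: ready={D,F,H} → run D
t=5: ready={F,H} → run F
t=6: ready={F,H} → run F
t=7: ready={F,H} → run F
t=8: ready={H} → run H
t=9: ready={H} → run H
t=10: ready={H} → run H
t=11: ready={H} → run H
t=12: (idle)
t=13: (idle)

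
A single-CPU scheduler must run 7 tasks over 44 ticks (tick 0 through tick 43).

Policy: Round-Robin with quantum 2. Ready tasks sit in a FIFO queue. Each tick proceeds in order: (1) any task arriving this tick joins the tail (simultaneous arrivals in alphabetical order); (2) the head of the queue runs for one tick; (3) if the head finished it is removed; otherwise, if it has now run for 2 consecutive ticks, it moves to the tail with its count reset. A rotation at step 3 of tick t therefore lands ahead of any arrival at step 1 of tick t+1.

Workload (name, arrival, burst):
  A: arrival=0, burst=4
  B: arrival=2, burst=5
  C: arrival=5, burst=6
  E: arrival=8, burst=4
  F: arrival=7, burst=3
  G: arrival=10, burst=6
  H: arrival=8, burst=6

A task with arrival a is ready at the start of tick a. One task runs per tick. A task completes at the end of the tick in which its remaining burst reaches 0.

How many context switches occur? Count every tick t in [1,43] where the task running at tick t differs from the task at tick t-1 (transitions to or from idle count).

t=0: queue=[A] q_used=0 → run A
t=1: queue=[A] q_used=1 → run A
t=2: queue=[A,B] q_used=0 → run A
t=3: queue=[A,B] q_used=1 → run A
t=4: queue=[B] q_used=0 → run B
t=5: queue=[B,C] q_used=1 → run B
t=6: queue=[C,B] q_used=0 → run C
t=7: queue=[C,B,F] q_used=1 → run C
t=8: queue=[B,F,C,E,H] q_used=0 → run B
t=9: queue=[B,F,C,E,H] q_used=1 → run B
t=10: queue=[F,C,E,H,B,G] q_used=0 → run F
t=11: queue=[F,C,E,H,B,G] q_used=1 → run F
t=12: queue=[C,E,H,B,G,F] q_used=0 → run C
t=13: queue=[C,E,H,B,G,F] q_used=1 → run C
t=14: queue=[E,H,B,G,F,C] q_used=0 → run E
t=15: queue=[E,H,B,G,F,C] q_used=1 → run E
t=16: queue=[H,B,G,F,C,E] q_used=0 → run H
t=17: queue=[H,B,G,F,C,E] q_used=1 → run H
t=18: queue=[B,G,F,C,E,H] q_used=0 → run B
t=19: queue=[G,F,C,E,H] q_used=0 → run G
t=20: queue=[G,F,C,E,H] q_used=1 → run G
t=21: queue=[F,C,E,H,G] q_used=0 → run F
t=22: queue=[C,E,H,G] q_used=0 → run C
t=23: queue=[C,E,H,G] q_used=1 → run C
t=24: queue=[E,H,G] q_used=0 → run E
t=25: queue=[E,H,G] q_used=1 → run E
t=26: queue=[H,G] q_used=0 → run H
t=27: queue=[H,G] q_used=1 → run H
t=28: queue=[G,H] q_used=0 → run G
t=29: queue=[G,H] q_used=1 → run G
t=30: queue=[H,G] q_used=0 → run H
t=31: queue=[H,G] q_used=1 → run H
t=32: queue=[G] q_used=0 → run G
t=33: queue=[G] q_used=1 → run G
t=34: (idle)
t=35: (idle)
t=36: (idle)
t=37: (idle)
t=38: (idle)
t=39: (idle)
t=40: (idle)
t=41: (idle)
t=42: (idle)
t=43: (idle)

context switches = 17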